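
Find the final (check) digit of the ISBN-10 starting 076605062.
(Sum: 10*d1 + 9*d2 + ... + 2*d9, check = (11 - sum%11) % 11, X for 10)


Weighted sum: 200
200 mod 11 = 2

Check digit: 9


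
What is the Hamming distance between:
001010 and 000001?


XOR: 001011
Count of 1s: 3

3


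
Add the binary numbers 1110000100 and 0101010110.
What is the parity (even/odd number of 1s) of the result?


1110000100 = 900
0101010110 = 342
Sum = 1242 = 10011011010
1s count = 6

even parity (6 ones in 10011011010)


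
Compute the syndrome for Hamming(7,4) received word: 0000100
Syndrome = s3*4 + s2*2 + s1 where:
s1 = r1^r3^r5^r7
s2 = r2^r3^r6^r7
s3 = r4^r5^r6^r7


s1=1, s2=0, s3=1

Syndrome = 5 (error at position 5)


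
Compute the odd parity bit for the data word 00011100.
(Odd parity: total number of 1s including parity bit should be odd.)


Number of 1s in data: 3
Parity bit: 0

0


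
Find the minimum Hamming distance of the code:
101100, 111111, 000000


Comparing all pairs, minimum distance: 3
Can detect 2 errors, correct 1 errors

3


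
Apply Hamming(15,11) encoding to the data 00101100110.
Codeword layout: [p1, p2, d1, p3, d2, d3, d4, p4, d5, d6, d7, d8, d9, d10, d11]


Parity bits: p1=0, p2=1, p3=1, p4=0

010101001100110


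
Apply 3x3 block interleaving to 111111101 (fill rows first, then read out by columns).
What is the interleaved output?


Matrix:
  111
  111
  101
Read columns: 111110111

111110111


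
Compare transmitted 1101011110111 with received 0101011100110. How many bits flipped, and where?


XOR: 1000000010001

3 error(s) at position(s): 0, 8, 12


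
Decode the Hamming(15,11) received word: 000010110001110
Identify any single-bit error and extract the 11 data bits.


Syndrome = 5: error at position 5

Data: 00010001110 (corrected bit 5)


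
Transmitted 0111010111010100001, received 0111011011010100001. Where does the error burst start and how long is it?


XOR: 0000001100000000000

Burst at position 6, length 2


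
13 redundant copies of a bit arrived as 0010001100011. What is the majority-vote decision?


Ones: 5 out of 13
Threshold: 7

0 (5/13 voted 1)


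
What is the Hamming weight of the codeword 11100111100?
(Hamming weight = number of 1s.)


Counting 1s in 11100111100

7


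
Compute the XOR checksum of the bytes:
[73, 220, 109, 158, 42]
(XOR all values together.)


XOR chain: 73 ^ 220 ^ 109 ^ 158 ^ 42 = 76

76


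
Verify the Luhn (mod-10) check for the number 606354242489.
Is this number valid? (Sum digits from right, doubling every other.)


Luhn sum = 46
46 mod 10 = 6

Invalid (Luhn sum mod 10 = 6)


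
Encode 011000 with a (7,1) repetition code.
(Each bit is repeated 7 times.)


Each bit -> 7 copies

000000011111111111111000000000000000000000


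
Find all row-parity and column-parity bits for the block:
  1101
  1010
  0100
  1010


Row parities: 1010
Column parities: 1001

Row P: 1010, Col P: 1001, Corner: 0


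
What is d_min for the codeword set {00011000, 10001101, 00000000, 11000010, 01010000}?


Comparing all pairs, minimum distance: 2
Can detect 1 errors, correct 0 errors

2


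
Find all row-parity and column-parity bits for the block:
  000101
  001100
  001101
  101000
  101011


Row parities: 00100
Column parities: 000111

Row P: 00100, Col P: 000111, Corner: 1


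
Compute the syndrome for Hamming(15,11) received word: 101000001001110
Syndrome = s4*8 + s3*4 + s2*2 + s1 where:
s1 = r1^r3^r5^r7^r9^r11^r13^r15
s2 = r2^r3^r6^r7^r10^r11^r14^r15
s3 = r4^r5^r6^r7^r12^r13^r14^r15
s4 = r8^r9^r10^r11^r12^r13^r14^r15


s1=0, s2=0, s3=1, s4=0

Syndrome = 4 (error at position 4)


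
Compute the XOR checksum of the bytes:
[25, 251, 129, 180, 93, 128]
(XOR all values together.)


XOR chain: 25 ^ 251 ^ 129 ^ 180 ^ 93 ^ 128 = 10

10


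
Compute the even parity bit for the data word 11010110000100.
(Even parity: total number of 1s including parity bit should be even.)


Number of 1s in data: 6
Parity bit: 0

0


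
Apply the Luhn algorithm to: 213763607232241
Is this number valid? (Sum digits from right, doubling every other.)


Luhn sum = 59
59 mod 10 = 9

Invalid (Luhn sum mod 10 = 9)


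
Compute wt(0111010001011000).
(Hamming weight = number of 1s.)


Counting 1s in 0111010001011000

7


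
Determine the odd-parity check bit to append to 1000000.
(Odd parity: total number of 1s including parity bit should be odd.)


Number of 1s in data: 1
Parity bit: 0

0


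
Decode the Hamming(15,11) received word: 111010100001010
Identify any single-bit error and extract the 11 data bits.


Syndrome = 0: no error detected

Data: 11010001010 (no errors)


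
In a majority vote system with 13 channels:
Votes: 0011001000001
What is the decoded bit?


Ones: 4 out of 13
Threshold: 7

0 (4/13 voted 1)


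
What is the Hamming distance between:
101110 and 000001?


XOR: 101111
Count of 1s: 5

5


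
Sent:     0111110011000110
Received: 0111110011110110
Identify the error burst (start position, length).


XOR: 0000000000110000

Burst at position 10, length 2


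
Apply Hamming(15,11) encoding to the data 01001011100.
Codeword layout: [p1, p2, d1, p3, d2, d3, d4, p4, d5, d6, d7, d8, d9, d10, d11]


Parity bits: p1=0, p2=1, p3=1, p4=0

010110001011100


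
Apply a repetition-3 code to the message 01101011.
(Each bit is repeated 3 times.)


Each bit -> 3 copies

000111111000111000111111


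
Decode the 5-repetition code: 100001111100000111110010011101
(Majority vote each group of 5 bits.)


Groups: 10000, 11111, 00000, 11111, 00100, 11101
Majority votes: 010101

010101


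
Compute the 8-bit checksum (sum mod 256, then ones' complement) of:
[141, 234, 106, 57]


Sum = 538 mod 256 = 26
Complement = 229

229


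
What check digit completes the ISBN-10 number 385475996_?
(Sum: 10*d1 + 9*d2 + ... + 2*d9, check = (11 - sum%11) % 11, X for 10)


Weighted sum: 312
312 mod 11 = 4

Check digit: 7


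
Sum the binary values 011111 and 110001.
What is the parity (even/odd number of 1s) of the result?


011111 = 31
110001 = 49
Sum = 80 = 1010000
1s count = 2

even parity (2 ones in 1010000)


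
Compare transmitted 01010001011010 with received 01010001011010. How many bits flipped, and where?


XOR: 00000000000000

0 errors (received matches sent)


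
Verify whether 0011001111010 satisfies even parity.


Number of 1s: 7

No, parity error (7 ones)


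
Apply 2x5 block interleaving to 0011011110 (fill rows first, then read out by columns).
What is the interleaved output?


Matrix:
  00110
  11110
Read columns: 0101111100

0101111100


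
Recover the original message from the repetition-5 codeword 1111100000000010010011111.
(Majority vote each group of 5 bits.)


Groups: 11111, 00000, 00001, 00100, 11111
Majority votes: 10001

10001


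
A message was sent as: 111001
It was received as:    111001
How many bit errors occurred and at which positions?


XOR: 000000

0 errors (received matches sent)


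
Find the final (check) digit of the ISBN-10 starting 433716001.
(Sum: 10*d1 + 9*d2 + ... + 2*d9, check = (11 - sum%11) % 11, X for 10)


Weighted sum: 178
178 mod 11 = 2

Check digit: 9


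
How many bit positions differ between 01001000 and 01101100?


XOR: 00100100
Count of 1s: 2

2


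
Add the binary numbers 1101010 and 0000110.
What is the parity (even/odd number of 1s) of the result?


1101010 = 106
0000110 = 6
Sum = 112 = 1110000
1s count = 3

odd parity (3 ones in 1110000)


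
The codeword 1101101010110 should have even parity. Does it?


Number of 1s: 8

Yes, parity is correct (8 ones)


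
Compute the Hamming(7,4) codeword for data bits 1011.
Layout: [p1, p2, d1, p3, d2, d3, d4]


Parity bits: p1=0, p2=1, p3=0

0110011


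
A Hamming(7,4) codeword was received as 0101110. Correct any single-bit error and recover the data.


Syndrome = 5: error at position 5

Data: 0010 (corrected bit 5)


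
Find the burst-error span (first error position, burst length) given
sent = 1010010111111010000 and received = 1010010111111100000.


XOR: 0000000000000110000

Burst at position 13, length 2


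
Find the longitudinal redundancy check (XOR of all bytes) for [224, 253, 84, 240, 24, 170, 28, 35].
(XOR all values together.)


XOR chain: 224 ^ 253 ^ 84 ^ 240 ^ 24 ^ 170 ^ 28 ^ 35 = 52

52


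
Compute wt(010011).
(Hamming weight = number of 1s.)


Counting 1s in 010011

3


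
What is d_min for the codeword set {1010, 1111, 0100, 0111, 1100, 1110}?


Comparing all pairs, minimum distance: 1
Can detect 0 errors, correct 0 errors

1


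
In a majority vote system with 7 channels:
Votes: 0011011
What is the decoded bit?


Ones: 4 out of 7
Threshold: 4

1 (4/7 voted 1)


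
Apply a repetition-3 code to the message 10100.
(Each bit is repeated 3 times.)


Each bit -> 3 copies

111000111000000


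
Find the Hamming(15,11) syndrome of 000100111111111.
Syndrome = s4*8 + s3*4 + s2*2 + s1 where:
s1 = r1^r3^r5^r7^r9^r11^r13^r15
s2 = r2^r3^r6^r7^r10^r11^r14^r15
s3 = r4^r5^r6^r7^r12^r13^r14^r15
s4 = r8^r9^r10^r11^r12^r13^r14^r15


s1=1, s2=1, s3=0, s4=0

Syndrome = 3 (error at position 3)


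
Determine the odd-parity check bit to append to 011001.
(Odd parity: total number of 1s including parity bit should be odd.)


Number of 1s in data: 3
Parity bit: 0

0


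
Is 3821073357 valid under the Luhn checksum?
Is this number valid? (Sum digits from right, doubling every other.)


Luhn sum = 43
43 mod 10 = 3

Invalid (Luhn sum mod 10 = 3)


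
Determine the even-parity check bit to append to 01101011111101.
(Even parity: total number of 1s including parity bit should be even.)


Number of 1s in data: 10
Parity bit: 0

0


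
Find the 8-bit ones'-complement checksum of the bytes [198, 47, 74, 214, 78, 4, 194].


Sum = 809 mod 256 = 41
Complement = 214

214


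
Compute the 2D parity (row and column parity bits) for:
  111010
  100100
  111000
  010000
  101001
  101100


Row parities: 001111
Column parities: 110011

Row P: 001111, Col P: 110011, Corner: 0


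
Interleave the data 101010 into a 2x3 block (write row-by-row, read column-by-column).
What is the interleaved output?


Matrix:
  101
  010
Read columns: 100110

100110


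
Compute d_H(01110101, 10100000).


XOR: 11010101
Count of 1s: 5

5


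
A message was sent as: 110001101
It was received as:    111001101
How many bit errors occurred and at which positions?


XOR: 001000000

1 error(s) at position(s): 2


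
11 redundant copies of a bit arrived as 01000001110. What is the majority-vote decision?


Ones: 4 out of 11
Threshold: 6

0 (4/11 voted 1)


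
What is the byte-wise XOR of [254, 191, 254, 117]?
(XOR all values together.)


XOR chain: 254 ^ 191 ^ 254 ^ 117 = 202

202


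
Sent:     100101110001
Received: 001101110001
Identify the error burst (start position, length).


XOR: 101000000000

Burst at position 0, length 3


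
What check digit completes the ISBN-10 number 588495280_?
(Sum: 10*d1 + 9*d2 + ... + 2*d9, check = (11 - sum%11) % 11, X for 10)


Weighted sum: 325
325 mod 11 = 6

Check digit: 5


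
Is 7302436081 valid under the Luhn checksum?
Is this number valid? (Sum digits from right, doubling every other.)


Luhn sum = 32
32 mod 10 = 2

Invalid (Luhn sum mod 10 = 2)


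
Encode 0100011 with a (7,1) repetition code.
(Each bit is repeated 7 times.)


Each bit -> 7 copies

0000000111111100000000000000000000011111111111111


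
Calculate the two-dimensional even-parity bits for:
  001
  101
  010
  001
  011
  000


Row parities: 101100
Column parities: 100

Row P: 101100, Col P: 100, Corner: 1


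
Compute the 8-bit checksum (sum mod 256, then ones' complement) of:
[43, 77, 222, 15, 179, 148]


Sum = 684 mod 256 = 172
Complement = 83

83


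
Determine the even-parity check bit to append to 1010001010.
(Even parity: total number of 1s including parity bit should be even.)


Number of 1s in data: 4
Parity bit: 0

0


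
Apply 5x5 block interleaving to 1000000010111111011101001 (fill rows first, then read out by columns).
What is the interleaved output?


Matrix:
  10000
  00010
  11111
  10111
  01001
Read columns: 1011000101001100111000111

1011000101001100111000111


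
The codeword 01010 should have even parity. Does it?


Number of 1s: 2

Yes, parity is correct (2 ones)


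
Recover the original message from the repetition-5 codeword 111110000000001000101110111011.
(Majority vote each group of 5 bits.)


Groups: 11111, 00000, 00001, 00010, 11101, 11011
Majority votes: 100011

100011


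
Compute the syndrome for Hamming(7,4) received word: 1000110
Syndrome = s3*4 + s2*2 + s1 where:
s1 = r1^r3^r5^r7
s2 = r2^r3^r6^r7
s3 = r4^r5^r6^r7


s1=0, s2=1, s3=0

Syndrome = 2 (error at position 2)


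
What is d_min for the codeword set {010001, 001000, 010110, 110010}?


Comparing all pairs, minimum distance: 2
Can detect 1 errors, correct 0 errors

2


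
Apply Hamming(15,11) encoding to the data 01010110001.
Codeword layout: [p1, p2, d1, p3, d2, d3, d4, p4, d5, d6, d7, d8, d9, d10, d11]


Parity bits: p1=0, p2=0, p3=1, p4=1

000110110110001


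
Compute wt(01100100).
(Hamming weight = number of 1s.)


Counting 1s in 01100100

3


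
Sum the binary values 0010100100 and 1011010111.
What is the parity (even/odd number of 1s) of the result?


0010100100 = 164
1011010111 = 727
Sum = 891 = 1101111011
1s count = 8

even parity (8 ones in 1101111011)


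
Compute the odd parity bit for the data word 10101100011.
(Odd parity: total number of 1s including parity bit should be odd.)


Number of 1s in data: 6
Parity bit: 1

1


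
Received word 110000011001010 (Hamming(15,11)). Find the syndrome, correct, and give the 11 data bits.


Syndrome = 0: no error detected

Data: 00001001010 (no errors)


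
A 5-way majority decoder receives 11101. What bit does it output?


Ones: 4 out of 5
Threshold: 3

1 (4/5 voted 1)


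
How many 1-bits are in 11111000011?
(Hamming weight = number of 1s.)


Counting 1s in 11111000011

7


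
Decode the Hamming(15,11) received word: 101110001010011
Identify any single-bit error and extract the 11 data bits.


Syndrome = 0: no error detected

Data: 11001010011 (no errors)


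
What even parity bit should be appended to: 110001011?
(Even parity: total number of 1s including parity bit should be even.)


Number of 1s in data: 5
Parity bit: 1

1


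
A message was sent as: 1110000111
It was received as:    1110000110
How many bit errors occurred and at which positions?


XOR: 0000000001

1 error(s) at position(s): 9


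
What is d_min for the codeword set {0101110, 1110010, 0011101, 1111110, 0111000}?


Comparing all pairs, minimum distance: 2
Can detect 1 errors, correct 0 errors

2


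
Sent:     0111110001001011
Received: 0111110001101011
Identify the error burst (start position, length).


XOR: 0000000000100000

Burst at position 10, length 1


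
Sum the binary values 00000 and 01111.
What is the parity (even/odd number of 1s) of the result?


00000 = 0
01111 = 15
Sum = 15 = 1111
1s count = 4

even parity (4 ones in 1111)


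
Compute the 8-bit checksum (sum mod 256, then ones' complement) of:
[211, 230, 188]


Sum = 629 mod 256 = 117
Complement = 138

138


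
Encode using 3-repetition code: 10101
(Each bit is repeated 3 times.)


Each bit -> 3 copies

111000111000111


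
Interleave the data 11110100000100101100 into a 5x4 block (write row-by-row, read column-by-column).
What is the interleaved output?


Matrix:
  1111
  0100
  0001
  0010
  1100
Read columns: 10001110011001010100

10001110011001010100


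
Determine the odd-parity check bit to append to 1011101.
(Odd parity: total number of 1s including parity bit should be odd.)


Number of 1s in data: 5
Parity bit: 0

0


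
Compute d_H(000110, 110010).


XOR: 110100
Count of 1s: 3

3


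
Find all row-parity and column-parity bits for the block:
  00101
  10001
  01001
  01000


Row parities: 0001
Column parities: 10101

Row P: 0001, Col P: 10101, Corner: 1


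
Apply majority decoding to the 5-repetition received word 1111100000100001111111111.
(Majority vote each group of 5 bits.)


Groups: 11111, 00000, 10000, 11111, 11111
Majority votes: 10011

10011


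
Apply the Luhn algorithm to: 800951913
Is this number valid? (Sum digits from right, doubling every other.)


Luhn sum = 38
38 mod 10 = 8

Invalid (Luhn sum mod 10 = 8)


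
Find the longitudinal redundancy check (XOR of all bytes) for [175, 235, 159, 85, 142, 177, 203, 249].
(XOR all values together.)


XOR chain: 175 ^ 235 ^ 159 ^ 85 ^ 142 ^ 177 ^ 203 ^ 249 = 131

131


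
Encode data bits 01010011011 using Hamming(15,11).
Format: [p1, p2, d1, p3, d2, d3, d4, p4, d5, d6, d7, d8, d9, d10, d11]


Parity bits: p1=0, p2=0, p3=1, p4=0

000110100011011


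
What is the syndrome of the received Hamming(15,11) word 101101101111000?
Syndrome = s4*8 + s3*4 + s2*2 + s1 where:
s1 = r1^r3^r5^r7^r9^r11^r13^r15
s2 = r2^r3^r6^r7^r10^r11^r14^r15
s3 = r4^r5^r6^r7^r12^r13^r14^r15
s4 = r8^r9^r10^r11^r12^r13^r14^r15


s1=1, s2=1, s3=0, s4=0

Syndrome = 3 (error at position 3)


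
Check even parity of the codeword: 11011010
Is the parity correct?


Number of 1s: 5

No, parity error (5 ones)


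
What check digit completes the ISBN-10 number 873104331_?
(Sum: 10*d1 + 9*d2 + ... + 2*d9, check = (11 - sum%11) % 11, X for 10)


Weighted sum: 217
217 mod 11 = 8

Check digit: 3


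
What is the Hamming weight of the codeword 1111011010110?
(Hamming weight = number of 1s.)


Counting 1s in 1111011010110

9


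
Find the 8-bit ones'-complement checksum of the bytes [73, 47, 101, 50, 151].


Sum = 422 mod 256 = 166
Complement = 89

89


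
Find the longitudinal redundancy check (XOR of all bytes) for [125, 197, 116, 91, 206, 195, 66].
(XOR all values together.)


XOR chain: 125 ^ 197 ^ 116 ^ 91 ^ 206 ^ 195 ^ 66 = 216

216


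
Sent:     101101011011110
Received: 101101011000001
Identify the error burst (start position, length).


XOR: 000000000011111

Burst at position 10, length 5


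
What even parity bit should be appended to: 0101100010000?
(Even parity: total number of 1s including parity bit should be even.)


Number of 1s in data: 4
Parity bit: 0

0


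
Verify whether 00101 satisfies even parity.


Number of 1s: 2

Yes, parity is correct (2 ones)


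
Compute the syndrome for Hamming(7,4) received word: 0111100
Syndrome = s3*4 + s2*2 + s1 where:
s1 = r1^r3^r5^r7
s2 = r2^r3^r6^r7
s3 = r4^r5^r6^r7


s1=0, s2=0, s3=0

Syndrome = 0 (no error)


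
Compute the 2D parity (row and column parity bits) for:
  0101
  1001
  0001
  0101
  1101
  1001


Row parities: 001010
Column parities: 1100

Row P: 001010, Col P: 1100, Corner: 0


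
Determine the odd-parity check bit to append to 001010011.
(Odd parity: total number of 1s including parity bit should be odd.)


Number of 1s in data: 4
Parity bit: 1

1


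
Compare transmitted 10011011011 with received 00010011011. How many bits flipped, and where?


XOR: 10001000000

2 error(s) at position(s): 0, 4


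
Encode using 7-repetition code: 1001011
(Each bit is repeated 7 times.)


Each bit -> 7 copies

1111111000000000000001111111000000011111111111111


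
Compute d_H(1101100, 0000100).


XOR: 1101000
Count of 1s: 3

3


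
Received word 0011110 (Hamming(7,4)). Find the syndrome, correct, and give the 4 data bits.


Syndrome = 4: error at position 4

Data: 1110 (corrected bit 4)


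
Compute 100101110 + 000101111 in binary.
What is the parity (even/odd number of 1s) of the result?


100101110 = 302
000101111 = 47
Sum = 349 = 101011101
1s count = 6

even parity (6 ones in 101011101)


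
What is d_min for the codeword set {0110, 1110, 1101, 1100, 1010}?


Comparing all pairs, minimum distance: 1
Can detect 0 errors, correct 0 errors

1


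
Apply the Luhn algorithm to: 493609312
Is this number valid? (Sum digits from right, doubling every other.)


Luhn sum = 35
35 mod 10 = 5

Invalid (Luhn sum mod 10 = 5)


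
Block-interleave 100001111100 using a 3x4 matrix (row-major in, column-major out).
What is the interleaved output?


Matrix:
  1000
  0111
  1100
Read columns: 101011010010

101011010010


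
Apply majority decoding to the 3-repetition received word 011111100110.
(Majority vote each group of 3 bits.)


Groups: 011, 111, 100, 110
Majority votes: 1101

1101


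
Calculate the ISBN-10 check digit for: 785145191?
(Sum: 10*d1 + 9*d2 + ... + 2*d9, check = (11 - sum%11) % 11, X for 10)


Weighted sum: 271
271 mod 11 = 7

Check digit: 4


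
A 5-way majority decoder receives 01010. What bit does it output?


Ones: 2 out of 5
Threshold: 3

0 (2/5 voted 1)


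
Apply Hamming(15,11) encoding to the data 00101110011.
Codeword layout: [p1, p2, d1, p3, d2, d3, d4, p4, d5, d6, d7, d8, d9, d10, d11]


Parity bits: p1=1, p2=1, p3=1, p4=1

110101011110011


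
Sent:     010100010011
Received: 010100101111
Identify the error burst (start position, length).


XOR: 000000111100

Burst at position 6, length 4


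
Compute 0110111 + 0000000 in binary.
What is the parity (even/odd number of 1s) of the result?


0110111 = 55
0000000 = 0
Sum = 55 = 110111
1s count = 5

odd parity (5 ones in 110111)


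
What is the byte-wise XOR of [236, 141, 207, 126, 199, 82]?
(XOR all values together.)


XOR chain: 236 ^ 141 ^ 207 ^ 126 ^ 199 ^ 82 = 69

69


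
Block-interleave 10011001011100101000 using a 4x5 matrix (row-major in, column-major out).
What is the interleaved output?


Matrix:
  10011
  00101
  11001
  01000
Read columns: 10100011010010001110

10100011010010001110


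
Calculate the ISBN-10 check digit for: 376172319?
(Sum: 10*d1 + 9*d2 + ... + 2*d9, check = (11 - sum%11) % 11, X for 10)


Weighted sum: 233
233 mod 11 = 2

Check digit: 9


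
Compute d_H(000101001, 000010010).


XOR: 000111011
Count of 1s: 5

5


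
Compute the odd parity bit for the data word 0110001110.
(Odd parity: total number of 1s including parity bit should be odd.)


Number of 1s in data: 5
Parity bit: 0

0


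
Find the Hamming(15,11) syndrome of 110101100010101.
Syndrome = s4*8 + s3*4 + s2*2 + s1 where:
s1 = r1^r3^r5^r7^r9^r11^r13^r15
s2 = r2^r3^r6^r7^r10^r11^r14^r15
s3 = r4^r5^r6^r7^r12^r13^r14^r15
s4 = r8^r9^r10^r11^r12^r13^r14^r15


s1=1, s2=1, s3=1, s4=1

Syndrome = 15 (error at position 15)


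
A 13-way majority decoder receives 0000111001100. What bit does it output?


Ones: 5 out of 13
Threshold: 7

0 (5/13 voted 1)


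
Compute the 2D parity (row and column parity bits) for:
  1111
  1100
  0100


Row parities: 001
Column parities: 0111

Row P: 001, Col P: 0111, Corner: 1


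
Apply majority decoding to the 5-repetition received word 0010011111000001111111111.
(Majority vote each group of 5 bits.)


Groups: 00100, 11111, 00000, 11111, 11111
Majority votes: 01011

01011


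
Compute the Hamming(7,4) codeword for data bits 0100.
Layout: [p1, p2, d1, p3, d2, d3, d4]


Parity bits: p1=1, p2=0, p3=1

1001100


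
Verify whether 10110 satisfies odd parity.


Number of 1s: 3

Yes, parity is correct (3 ones)


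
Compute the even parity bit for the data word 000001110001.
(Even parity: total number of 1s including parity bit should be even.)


Number of 1s in data: 4
Parity bit: 0

0


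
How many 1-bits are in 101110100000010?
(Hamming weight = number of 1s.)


Counting 1s in 101110100000010

6


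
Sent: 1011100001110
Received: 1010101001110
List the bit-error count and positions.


XOR: 0001001000000

2 error(s) at position(s): 3, 6


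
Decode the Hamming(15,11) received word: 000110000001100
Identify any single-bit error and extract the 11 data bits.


Syndrome = 0: no error detected

Data: 01000001100 (no errors)


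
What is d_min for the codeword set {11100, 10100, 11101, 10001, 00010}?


Comparing all pairs, minimum distance: 1
Can detect 0 errors, correct 0 errors

1


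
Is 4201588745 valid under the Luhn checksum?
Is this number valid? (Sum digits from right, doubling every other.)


Luhn sum = 47
47 mod 10 = 7

Invalid (Luhn sum mod 10 = 7)


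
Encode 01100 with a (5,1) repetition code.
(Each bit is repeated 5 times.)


Each bit -> 5 copies

0000011111111110000000000


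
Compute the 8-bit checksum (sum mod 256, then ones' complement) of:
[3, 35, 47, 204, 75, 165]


Sum = 529 mod 256 = 17
Complement = 238

238


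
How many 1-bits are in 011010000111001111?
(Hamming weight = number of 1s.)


Counting 1s in 011010000111001111

10


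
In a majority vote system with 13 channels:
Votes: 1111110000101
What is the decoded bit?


Ones: 8 out of 13
Threshold: 7

1 (8/13 voted 1)


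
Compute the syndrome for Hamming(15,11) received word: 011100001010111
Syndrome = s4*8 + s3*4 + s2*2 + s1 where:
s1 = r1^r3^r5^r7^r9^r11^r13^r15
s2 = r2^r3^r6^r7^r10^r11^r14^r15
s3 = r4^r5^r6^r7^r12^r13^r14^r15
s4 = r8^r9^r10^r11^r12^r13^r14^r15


s1=1, s2=1, s3=0, s4=1

Syndrome = 11 (error at position 11)


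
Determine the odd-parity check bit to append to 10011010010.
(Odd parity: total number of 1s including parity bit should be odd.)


Number of 1s in data: 5
Parity bit: 0

0


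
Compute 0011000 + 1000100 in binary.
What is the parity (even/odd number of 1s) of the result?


0011000 = 24
1000100 = 68
Sum = 92 = 1011100
1s count = 4

even parity (4 ones in 1011100)


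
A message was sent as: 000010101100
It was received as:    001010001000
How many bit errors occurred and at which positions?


XOR: 001000100100

3 error(s) at position(s): 2, 6, 9


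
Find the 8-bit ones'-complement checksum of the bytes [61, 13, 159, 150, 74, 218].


Sum = 675 mod 256 = 163
Complement = 92

92


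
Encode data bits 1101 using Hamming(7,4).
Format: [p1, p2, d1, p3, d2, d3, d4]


Parity bits: p1=1, p2=0, p3=0

1010101


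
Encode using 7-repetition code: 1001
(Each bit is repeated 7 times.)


Each bit -> 7 copies

1111111000000000000001111111


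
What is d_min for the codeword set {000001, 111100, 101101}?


Comparing all pairs, minimum distance: 2
Can detect 1 errors, correct 0 errors

2


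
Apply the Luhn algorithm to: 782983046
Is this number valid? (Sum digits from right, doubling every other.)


Luhn sum = 53
53 mod 10 = 3

Invalid (Luhn sum mod 10 = 3)


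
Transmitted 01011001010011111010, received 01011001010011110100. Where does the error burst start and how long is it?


XOR: 00000000000000001110

Burst at position 16, length 3


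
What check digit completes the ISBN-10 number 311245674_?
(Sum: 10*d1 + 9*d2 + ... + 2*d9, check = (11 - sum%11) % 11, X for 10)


Weighted sum: 163
163 mod 11 = 9

Check digit: 2


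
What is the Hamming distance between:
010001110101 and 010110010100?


XOR: 000111100001
Count of 1s: 5

5


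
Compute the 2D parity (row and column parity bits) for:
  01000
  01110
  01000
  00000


Row parities: 1110
Column parities: 01110

Row P: 1110, Col P: 01110, Corner: 1


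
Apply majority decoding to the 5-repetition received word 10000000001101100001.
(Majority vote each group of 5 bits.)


Groups: 10000, 00000, 11011, 00001
Majority votes: 0010

0010


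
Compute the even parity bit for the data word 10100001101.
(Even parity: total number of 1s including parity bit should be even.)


Number of 1s in data: 5
Parity bit: 1

1


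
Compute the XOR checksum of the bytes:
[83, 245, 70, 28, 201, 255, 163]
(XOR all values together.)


XOR chain: 83 ^ 245 ^ 70 ^ 28 ^ 201 ^ 255 ^ 163 = 105

105


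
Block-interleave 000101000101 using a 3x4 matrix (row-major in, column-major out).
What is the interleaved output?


Matrix:
  0001
  0100
  0101
Read columns: 000011000101

000011000101


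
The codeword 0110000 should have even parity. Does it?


Number of 1s: 2

Yes, parity is correct (2 ones)


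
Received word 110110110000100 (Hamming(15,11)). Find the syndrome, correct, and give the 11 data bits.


Syndrome = 0: no error detected

Data: 01010000100 (no errors)


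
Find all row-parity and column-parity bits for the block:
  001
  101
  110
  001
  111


Row parities: 10011
Column parities: 100

Row P: 10011, Col P: 100, Corner: 1


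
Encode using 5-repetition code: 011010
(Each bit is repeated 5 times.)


Each bit -> 5 copies

000001111111111000001111100000


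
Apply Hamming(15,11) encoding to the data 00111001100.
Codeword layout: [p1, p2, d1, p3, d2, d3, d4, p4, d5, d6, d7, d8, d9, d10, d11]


Parity bits: p1=1, p2=0, p3=0, p4=1

100001111001100


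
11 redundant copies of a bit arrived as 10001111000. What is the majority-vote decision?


Ones: 5 out of 11
Threshold: 6

0 (5/11 voted 1)


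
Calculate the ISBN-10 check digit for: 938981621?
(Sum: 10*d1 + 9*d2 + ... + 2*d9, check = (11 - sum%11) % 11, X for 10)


Weighted sum: 329
329 mod 11 = 10

Check digit: 1


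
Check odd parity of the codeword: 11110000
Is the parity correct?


Number of 1s: 4

No, parity error (4 ones)


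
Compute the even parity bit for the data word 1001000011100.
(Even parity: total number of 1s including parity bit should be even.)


Number of 1s in data: 5
Parity bit: 1

1


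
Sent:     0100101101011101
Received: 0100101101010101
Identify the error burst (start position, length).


XOR: 0000000000001000

Burst at position 12, length 1


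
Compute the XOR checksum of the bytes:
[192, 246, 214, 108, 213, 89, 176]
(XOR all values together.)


XOR chain: 192 ^ 246 ^ 214 ^ 108 ^ 213 ^ 89 ^ 176 = 176

176


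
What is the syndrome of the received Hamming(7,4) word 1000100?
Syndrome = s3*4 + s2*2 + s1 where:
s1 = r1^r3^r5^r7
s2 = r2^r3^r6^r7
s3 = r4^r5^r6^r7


s1=0, s2=0, s3=1

Syndrome = 4 (error at position 4)


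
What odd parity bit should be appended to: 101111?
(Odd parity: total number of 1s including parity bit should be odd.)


Number of 1s in data: 5
Parity bit: 0

0


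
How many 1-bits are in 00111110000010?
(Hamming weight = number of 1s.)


Counting 1s in 00111110000010

6


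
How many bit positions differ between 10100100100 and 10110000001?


XOR: 00010100101
Count of 1s: 4

4


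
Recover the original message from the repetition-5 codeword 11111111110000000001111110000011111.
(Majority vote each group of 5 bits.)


Groups: 11111, 11111, 00000, 00001, 11111, 00000, 11111
Majority votes: 1100101

1100101


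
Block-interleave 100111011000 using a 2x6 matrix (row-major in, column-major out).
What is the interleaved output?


Matrix:
  100111
  011000
Read columns: 100101101010

100101101010


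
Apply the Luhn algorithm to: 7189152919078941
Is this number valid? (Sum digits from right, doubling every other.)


Luhn sum = 85
85 mod 10 = 5

Invalid (Luhn sum mod 10 = 5)


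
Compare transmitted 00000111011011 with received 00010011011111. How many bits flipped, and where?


XOR: 00010100000100

3 error(s) at position(s): 3, 5, 11


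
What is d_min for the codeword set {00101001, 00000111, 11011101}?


Comparing all pairs, minimum distance: 4
Can detect 3 errors, correct 1 errors

4


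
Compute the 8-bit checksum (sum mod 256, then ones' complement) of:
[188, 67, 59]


Sum = 314 mod 256 = 58
Complement = 197

197


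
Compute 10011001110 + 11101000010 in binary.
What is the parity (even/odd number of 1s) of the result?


10011001110 = 1230
11101000010 = 1858
Sum = 3088 = 110000010000
1s count = 3

odd parity (3 ones in 110000010000)


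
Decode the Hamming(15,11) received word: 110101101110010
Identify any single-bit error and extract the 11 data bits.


Syndrome = 0: no error detected

Data: 00111110010 (no errors)


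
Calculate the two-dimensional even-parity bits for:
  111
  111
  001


Row parities: 111
Column parities: 001

Row P: 111, Col P: 001, Corner: 1


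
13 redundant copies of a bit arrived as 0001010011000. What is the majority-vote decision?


Ones: 4 out of 13
Threshold: 7

0 (4/13 voted 1)


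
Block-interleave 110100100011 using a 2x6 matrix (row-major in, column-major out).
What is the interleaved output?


Matrix:
  110100
  100011
Read columns: 111000100101

111000100101


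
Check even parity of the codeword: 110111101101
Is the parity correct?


Number of 1s: 9

No, parity error (9 ones)


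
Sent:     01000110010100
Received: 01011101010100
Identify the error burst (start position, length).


XOR: 00011011000000

Burst at position 3, length 5


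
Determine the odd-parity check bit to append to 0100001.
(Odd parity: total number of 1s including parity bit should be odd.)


Number of 1s in data: 2
Parity bit: 1

1


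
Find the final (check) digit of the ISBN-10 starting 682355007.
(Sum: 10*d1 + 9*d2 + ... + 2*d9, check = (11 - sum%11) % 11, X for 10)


Weighted sum: 238
238 mod 11 = 7

Check digit: 4


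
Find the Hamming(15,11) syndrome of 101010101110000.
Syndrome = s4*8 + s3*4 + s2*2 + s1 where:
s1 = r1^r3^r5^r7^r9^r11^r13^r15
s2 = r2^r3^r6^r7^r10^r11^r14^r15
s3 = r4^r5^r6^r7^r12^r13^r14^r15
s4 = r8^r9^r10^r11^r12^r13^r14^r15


s1=0, s2=0, s3=0, s4=1

Syndrome = 8 (error at position 8)


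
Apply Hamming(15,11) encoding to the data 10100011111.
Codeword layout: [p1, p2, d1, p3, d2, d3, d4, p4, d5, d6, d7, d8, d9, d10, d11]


Parity bits: p1=0, p2=1, p3=1, p4=1

011101010011111


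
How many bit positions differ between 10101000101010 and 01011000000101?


XOR: 11110000101111
Count of 1s: 9

9


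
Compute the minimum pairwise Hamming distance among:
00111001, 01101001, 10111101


Comparing all pairs, minimum distance: 2
Can detect 1 errors, correct 0 errors

2


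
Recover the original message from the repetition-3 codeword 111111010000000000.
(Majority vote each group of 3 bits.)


Groups: 111, 111, 010, 000, 000, 000
Majority votes: 110000

110000


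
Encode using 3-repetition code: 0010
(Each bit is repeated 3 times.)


Each bit -> 3 copies

000000111000


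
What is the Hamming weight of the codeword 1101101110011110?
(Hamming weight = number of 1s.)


Counting 1s in 1101101110011110

11


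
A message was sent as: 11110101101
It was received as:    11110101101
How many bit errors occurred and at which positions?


XOR: 00000000000

0 errors (received matches sent)


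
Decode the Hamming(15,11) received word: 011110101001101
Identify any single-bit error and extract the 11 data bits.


Syndrome = 0: no error detected

Data: 11011001101 (no errors)


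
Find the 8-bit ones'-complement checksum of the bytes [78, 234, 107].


Sum = 419 mod 256 = 163
Complement = 92

92


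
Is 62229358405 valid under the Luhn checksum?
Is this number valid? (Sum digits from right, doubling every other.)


Luhn sum = 52
52 mod 10 = 2

Invalid (Luhn sum mod 10 = 2)


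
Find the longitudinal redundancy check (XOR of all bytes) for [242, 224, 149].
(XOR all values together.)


XOR chain: 242 ^ 224 ^ 149 = 135

135


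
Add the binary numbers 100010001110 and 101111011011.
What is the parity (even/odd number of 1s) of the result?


100010001110 = 2190
101111011011 = 3035
Sum = 5225 = 1010001101001
1s count = 6

even parity (6 ones in 1010001101001)


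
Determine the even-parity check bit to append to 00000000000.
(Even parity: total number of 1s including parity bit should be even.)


Number of 1s in data: 0
Parity bit: 0

0


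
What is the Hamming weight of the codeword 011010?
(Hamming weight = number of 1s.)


Counting 1s in 011010

3


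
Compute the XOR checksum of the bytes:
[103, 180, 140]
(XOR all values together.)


XOR chain: 103 ^ 180 ^ 140 = 95

95


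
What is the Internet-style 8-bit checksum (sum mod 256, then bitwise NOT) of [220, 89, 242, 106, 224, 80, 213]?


Sum = 1174 mod 256 = 150
Complement = 105

105


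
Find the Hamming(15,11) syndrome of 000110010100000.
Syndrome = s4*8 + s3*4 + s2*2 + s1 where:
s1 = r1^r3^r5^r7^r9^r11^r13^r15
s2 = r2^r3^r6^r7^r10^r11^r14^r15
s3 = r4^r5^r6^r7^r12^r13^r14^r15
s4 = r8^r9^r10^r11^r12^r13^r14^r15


s1=1, s2=1, s3=0, s4=0

Syndrome = 3 (error at position 3)


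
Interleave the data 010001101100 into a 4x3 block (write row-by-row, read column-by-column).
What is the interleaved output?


Matrix:
  010
  001
  101
  100
Read columns: 001110000110

001110000110


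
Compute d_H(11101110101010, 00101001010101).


XOR: 11000111111111
Count of 1s: 11

11


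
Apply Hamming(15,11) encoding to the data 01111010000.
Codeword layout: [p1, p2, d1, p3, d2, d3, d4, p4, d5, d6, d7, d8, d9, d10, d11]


Parity bits: p1=0, p2=1, p3=1, p4=0

010111101010000


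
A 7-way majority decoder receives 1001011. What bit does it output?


Ones: 4 out of 7
Threshold: 4

1 (4/7 voted 1)


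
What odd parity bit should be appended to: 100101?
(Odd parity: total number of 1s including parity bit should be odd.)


Number of 1s in data: 3
Parity bit: 0

0


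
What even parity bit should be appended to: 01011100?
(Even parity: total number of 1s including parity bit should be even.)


Number of 1s in data: 4
Parity bit: 0

0


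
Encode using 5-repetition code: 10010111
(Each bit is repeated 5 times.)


Each bit -> 5 copies

1111100000000001111100000111111111111111


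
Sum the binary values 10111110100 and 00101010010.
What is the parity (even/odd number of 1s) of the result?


10111110100 = 1524
00101010010 = 338
Sum = 1862 = 11101000110
1s count = 6

even parity (6 ones in 11101000110)


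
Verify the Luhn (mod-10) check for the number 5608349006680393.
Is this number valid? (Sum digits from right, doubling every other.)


Luhn sum = 66
66 mod 10 = 6

Invalid (Luhn sum mod 10 = 6)


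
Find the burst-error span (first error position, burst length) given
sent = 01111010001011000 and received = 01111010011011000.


XOR: 00000000010000000

Burst at position 9, length 1


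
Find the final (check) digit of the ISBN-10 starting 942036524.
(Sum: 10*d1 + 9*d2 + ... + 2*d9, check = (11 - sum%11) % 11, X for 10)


Weighted sum: 224
224 mod 11 = 4

Check digit: 7


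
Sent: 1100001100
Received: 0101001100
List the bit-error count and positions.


XOR: 1001000000

2 error(s) at position(s): 0, 3


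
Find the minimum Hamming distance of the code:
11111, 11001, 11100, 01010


Comparing all pairs, minimum distance: 2
Can detect 1 errors, correct 0 errors

2


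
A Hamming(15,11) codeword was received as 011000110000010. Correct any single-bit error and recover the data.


Syndrome = 0: no error detected

Data: 10010000010 (no errors)


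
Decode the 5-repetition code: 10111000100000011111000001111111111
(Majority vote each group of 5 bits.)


Groups: 10111, 00010, 00000, 11111, 00000, 11111, 11111
Majority votes: 1001011

1001011


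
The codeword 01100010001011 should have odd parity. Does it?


Number of 1s: 6

No, parity error (6 ones)


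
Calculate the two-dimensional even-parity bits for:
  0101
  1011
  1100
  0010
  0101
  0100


Row parities: 010101
Column parities: 0001

Row P: 010101, Col P: 0001, Corner: 1
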